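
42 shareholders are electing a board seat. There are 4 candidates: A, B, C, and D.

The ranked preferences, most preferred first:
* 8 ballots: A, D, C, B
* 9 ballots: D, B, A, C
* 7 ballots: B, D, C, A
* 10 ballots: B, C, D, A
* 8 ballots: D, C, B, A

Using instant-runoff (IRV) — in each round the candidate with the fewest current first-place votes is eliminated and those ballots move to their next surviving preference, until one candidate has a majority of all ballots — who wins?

Round 1: A 8, B 17, C 0, D 17. C eliminated.
Round 2: A 8, B 17, D 17. A eliminated.
Round 3: B 17, D 25. D has a majority (≥22).

D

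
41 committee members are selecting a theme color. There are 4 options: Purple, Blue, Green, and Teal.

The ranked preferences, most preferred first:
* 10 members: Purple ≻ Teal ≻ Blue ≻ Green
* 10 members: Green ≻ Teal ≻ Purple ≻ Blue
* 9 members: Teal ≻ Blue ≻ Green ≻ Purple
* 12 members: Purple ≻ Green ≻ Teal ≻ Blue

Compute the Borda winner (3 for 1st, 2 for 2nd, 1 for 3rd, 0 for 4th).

Purple: 10×3 + 10×1 + 9×0 + 12×3 = 76
Blue: 10×1 + 10×0 + 9×2 + 12×0 = 28
Green: 10×0 + 10×3 + 9×1 + 12×2 = 63
Teal: 10×2 + 10×2 + 9×3 + 12×1 = 79

Teal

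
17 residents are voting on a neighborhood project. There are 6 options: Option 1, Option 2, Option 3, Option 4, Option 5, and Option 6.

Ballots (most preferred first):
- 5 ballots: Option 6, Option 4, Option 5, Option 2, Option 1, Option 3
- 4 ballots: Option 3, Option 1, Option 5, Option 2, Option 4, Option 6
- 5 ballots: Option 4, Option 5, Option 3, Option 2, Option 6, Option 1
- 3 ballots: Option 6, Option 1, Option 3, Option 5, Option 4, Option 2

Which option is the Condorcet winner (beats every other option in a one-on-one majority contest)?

Option 4 vs Option 1: 10–7
Option 4 vs Option 2: 13–4
Option 4 vs Option 3: 10–7
Option 4 vs Option 5: 10–7
Option 4 vs Option 6: 9–8
Option 4 beats every other option.

Option 4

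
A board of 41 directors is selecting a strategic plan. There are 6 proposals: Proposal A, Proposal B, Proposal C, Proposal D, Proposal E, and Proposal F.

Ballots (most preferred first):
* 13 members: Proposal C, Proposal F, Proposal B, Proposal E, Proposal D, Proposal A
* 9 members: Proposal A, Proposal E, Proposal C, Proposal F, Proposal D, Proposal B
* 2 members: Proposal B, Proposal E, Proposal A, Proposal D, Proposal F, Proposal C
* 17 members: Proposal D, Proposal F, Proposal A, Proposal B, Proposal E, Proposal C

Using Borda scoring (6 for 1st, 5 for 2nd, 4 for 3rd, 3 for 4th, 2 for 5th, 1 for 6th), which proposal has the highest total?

Proposal F

Proposal A: 13×1 + 9×6 + 2×4 + 17×4 = 143
Proposal B: 13×4 + 9×1 + 2×6 + 17×3 = 124
Proposal C: 13×6 + 9×4 + 2×1 + 17×1 = 133
Proposal D: 13×2 + 9×2 + 2×3 + 17×6 = 152
Proposal E: 13×3 + 9×5 + 2×5 + 17×2 = 128
Proposal F: 13×5 + 9×3 + 2×2 + 17×5 = 181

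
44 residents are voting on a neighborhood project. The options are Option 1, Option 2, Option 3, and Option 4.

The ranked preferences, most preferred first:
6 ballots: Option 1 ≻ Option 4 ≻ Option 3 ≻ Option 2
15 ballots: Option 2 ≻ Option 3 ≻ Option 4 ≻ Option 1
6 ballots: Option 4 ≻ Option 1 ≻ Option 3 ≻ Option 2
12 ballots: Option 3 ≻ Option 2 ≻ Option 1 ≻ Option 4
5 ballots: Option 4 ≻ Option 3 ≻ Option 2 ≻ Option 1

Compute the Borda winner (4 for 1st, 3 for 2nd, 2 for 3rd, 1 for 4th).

Option 3

Option 1: 6×4 + 15×1 + 6×3 + 12×2 + 5×1 = 86
Option 2: 6×1 + 15×4 + 6×1 + 12×3 + 5×2 = 118
Option 3: 6×2 + 15×3 + 6×2 + 12×4 + 5×3 = 132
Option 4: 6×3 + 15×2 + 6×4 + 12×1 + 5×4 = 104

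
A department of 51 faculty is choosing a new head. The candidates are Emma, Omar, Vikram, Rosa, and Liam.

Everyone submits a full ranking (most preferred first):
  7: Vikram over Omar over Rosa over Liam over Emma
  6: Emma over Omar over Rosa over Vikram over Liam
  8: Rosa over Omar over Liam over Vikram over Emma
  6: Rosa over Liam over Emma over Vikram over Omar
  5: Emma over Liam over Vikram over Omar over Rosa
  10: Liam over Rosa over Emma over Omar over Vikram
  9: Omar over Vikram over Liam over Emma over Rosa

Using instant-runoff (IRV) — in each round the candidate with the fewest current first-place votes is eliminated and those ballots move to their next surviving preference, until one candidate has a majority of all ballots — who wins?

Round 1: Emma 11, Omar 9, Vikram 7, Rosa 14, Liam 10. Vikram eliminated.
Round 2: Emma 11, Omar 16, Rosa 14, Liam 10. Liam eliminated.
Round 3: Emma 11, Omar 16, Rosa 24. Emma eliminated.
Round 4: Omar 27, Rosa 24. Omar has a majority (≥26).

Omar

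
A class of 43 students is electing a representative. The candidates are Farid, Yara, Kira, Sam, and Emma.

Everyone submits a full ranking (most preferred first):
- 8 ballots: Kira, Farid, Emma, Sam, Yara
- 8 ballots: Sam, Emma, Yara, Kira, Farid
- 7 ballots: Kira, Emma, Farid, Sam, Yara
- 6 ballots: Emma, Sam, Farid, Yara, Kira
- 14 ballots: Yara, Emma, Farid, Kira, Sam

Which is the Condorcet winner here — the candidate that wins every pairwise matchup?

Emma

Emma vs Farid: 35–8
Emma vs Yara: 29–14
Emma vs Kira: 28–15
Emma vs Sam: 35–8
Emma beats every other candidate.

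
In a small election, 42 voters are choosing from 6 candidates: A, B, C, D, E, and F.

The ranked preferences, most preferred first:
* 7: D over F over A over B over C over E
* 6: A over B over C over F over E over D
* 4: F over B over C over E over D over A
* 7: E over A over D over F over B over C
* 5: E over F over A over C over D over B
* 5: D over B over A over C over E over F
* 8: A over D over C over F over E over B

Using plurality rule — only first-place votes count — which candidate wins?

A

First-place votes: A 14, B 0, C 0, D 12, E 12, F 4.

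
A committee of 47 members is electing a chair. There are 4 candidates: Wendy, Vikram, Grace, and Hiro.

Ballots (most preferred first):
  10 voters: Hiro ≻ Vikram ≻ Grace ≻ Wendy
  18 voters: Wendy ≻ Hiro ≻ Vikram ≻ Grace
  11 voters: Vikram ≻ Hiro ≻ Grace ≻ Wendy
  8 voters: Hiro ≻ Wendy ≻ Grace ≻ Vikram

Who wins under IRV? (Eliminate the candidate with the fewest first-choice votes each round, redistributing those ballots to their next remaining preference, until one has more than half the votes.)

Hiro

Round 1: Wendy 18, Vikram 11, Grace 0, Hiro 18. Grace eliminated.
Round 2: Wendy 18, Vikram 11, Hiro 18. Vikram eliminated.
Round 3: Wendy 18, Hiro 29. Hiro has a majority (≥24).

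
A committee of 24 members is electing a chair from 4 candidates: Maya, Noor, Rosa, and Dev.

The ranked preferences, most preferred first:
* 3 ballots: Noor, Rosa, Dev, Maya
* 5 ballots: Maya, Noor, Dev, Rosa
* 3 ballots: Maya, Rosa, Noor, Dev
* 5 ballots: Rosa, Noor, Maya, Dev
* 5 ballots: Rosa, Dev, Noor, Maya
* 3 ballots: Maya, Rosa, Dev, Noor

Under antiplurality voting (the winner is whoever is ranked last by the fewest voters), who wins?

Last-place votes: Maya 8, Noor 3, Rosa 5, Dev 8.

Noor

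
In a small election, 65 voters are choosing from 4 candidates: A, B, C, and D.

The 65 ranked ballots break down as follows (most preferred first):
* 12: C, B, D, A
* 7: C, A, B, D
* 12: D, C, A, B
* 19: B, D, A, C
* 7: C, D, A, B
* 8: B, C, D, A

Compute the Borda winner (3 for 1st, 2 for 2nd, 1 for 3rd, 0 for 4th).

C

A: 12×0 + 7×2 + 12×1 + 19×1 + 7×1 + 8×0 = 52
B: 12×2 + 7×1 + 12×0 + 19×3 + 7×0 + 8×3 = 112
C: 12×3 + 7×3 + 12×2 + 19×0 + 7×3 + 8×2 = 118
D: 12×1 + 7×0 + 12×3 + 19×2 + 7×2 + 8×1 = 108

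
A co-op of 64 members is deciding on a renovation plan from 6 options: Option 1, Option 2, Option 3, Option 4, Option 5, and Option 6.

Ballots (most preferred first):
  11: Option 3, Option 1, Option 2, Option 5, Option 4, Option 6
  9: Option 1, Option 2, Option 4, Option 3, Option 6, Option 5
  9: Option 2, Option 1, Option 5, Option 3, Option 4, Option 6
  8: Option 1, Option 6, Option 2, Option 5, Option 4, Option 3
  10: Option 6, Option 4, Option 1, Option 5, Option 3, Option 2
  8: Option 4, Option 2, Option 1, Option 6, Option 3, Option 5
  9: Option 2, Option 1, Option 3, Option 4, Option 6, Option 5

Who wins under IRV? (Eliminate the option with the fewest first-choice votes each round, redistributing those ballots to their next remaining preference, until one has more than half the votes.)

Option 1

Round 1: Option 1 17, Option 2 18, Option 3 11, Option 4 8, Option 5 0, Option 6 10. Option 5 eliminated.
Round 2: Option 1 17, Option 2 18, Option 3 11, Option 4 8, Option 6 10. Option 4 eliminated.
Round 3: Option 1 17, Option 2 26, Option 3 11, Option 6 10. Option 6 eliminated.
Round 4: Option 1 27, Option 2 26, Option 3 11. Option 3 eliminated.
Round 5: Option 1 38, Option 2 26. Option 1 has a majority (≥33).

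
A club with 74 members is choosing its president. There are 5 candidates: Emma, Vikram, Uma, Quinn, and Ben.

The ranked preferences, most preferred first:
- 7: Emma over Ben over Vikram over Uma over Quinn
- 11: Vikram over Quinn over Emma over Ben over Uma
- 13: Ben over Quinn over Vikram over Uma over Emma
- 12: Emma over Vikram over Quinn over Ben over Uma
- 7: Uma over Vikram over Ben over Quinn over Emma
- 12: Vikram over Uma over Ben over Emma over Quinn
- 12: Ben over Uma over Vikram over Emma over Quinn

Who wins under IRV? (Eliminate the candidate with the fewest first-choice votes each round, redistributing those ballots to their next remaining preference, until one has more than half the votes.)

Round 1: Emma 19, Vikram 23, Uma 7, Quinn 0, Ben 25. Quinn eliminated.
Round 2: Emma 19, Vikram 23, Uma 7, Ben 25. Uma eliminated.
Round 3: Emma 19, Vikram 30, Ben 25. Emma eliminated.
Round 4: Vikram 42, Ben 32. Vikram has a majority (≥38).

Vikram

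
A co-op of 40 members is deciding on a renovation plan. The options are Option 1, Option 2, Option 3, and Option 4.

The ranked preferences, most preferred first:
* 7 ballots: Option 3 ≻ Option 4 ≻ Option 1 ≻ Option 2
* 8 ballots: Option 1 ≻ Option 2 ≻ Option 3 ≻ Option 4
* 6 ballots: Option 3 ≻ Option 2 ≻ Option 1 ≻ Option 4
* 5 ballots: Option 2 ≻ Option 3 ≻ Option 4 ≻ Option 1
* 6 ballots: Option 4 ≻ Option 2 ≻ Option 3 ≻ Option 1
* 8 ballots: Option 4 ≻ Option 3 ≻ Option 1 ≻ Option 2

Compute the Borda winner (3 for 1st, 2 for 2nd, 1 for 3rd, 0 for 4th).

Option 1: 7×1 + 8×3 + 6×1 + 5×0 + 6×0 + 8×1 = 45
Option 2: 7×0 + 8×2 + 6×2 + 5×3 + 6×2 + 8×0 = 55
Option 3: 7×3 + 8×1 + 6×3 + 5×2 + 6×1 + 8×2 = 79
Option 4: 7×2 + 8×0 + 6×0 + 5×1 + 6×3 + 8×3 = 61

Option 3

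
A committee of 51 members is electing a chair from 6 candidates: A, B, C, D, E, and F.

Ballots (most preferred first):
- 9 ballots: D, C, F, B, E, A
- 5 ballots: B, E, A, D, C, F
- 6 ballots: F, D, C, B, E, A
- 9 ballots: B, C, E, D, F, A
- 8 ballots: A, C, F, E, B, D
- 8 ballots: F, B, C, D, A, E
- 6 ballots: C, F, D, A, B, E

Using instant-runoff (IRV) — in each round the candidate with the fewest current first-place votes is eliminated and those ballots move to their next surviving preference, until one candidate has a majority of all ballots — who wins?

F

Round 1: A 8, B 14, C 6, D 9, E 0, F 14. E eliminated.
Round 2: A 8, B 14, C 6, D 9, F 14. C eliminated.
Round 3: A 8, B 14, D 9, F 20. A eliminated.
Round 4: B 14, D 9, F 28. F has a majority (≥26).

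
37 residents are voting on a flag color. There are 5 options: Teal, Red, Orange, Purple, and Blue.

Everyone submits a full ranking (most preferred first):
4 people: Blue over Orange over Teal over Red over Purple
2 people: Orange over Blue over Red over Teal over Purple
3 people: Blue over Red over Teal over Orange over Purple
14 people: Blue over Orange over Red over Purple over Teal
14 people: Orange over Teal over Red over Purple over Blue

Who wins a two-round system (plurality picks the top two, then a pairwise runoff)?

Round 1 first-place votes: Teal 0, Red 0, Orange 16, Purple 0, Blue 21. Blue and Orange advance.
Runoff: Blue is ranked above Orange on 21 ballots, Orange above Blue on 16.

Blue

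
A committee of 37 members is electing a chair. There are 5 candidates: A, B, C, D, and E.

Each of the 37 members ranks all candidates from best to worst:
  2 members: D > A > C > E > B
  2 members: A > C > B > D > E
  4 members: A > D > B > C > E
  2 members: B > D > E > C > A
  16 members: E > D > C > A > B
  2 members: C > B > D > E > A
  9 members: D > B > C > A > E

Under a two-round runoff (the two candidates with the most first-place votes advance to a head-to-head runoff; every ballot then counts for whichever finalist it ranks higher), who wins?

Round 1 first-place votes: A 6, B 2, C 2, D 11, E 16. E and D advance.
Runoff: E is ranked above D on 16 ballots, D above E on 21.

D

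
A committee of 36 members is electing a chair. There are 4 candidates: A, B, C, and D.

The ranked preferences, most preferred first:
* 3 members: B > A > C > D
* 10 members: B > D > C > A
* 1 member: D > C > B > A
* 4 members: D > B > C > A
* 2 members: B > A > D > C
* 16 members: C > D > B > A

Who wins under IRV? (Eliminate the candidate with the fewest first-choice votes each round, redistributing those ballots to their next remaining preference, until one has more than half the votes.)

B

Round 1: A 0, B 15, C 16, D 5. A eliminated.
Round 2: B 15, C 16, D 5. D eliminated.
Round 3: B 19, C 17. B has a majority (≥19).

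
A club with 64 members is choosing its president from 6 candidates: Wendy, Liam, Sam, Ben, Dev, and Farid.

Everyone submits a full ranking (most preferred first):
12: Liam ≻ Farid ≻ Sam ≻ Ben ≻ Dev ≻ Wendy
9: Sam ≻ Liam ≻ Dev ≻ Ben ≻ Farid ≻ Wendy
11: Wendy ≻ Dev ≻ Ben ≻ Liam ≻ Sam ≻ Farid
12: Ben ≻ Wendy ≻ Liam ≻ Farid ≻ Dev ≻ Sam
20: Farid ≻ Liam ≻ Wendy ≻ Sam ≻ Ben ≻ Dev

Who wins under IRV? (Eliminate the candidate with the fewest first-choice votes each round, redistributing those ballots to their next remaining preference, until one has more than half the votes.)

Liam

Round 1: Wendy 11, Liam 12, Sam 9, Ben 12, Dev 0, Farid 20. Dev eliminated.
Round 2: Wendy 11, Liam 12, Sam 9, Ben 12, Farid 20. Sam eliminated.
Round 3: Wendy 11, Liam 21, Ben 12, Farid 20. Wendy eliminated.
Round 4: Liam 21, Ben 23, Farid 20. Farid eliminated.
Round 5: Liam 41, Ben 23. Liam has a majority (≥33).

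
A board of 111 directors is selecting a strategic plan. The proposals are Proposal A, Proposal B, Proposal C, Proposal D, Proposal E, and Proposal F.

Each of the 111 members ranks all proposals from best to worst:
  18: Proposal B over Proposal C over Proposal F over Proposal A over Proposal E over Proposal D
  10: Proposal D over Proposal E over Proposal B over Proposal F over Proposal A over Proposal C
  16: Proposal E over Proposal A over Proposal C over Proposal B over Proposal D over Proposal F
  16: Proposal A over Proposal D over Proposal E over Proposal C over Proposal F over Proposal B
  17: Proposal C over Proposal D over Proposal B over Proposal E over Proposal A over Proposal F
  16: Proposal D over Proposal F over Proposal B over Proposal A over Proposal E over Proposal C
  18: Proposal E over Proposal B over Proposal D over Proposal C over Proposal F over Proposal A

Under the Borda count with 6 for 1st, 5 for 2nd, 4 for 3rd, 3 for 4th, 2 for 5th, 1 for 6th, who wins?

Proposal D

Proposal A: 18×3 + 10×2 + 16×5 + 16×6 + 17×2 + 16×3 + 18×1 = 350
Proposal B: 18×6 + 10×4 + 16×3 + 16×1 + 17×4 + 16×4 + 18×5 = 434
Proposal C: 18×5 + 10×1 + 16×4 + 16×3 + 17×6 + 16×1 + 18×3 = 384
Proposal D: 18×1 + 10×6 + 16×2 + 16×5 + 17×5 + 16×6 + 18×4 = 443
Proposal E: 18×2 + 10×5 + 16×6 + 16×4 + 17×3 + 16×2 + 18×6 = 437
Proposal F: 18×4 + 10×3 + 16×1 + 16×2 + 17×1 + 16×5 + 18×2 = 283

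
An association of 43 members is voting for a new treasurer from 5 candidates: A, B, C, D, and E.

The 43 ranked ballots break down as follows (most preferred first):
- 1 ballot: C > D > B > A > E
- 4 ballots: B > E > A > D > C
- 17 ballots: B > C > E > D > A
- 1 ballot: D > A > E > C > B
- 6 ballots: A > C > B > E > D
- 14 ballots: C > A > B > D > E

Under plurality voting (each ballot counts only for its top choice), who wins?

B

First-place votes: A 6, B 21, C 15, D 1, E 0.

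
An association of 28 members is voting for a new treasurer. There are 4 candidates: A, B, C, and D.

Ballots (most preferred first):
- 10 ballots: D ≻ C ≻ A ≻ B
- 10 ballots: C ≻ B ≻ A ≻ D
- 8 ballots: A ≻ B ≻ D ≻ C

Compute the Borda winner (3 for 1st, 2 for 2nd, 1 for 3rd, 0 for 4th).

C

A: 10×1 + 10×1 + 8×3 = 44
B: 10×0 + 10×2 + 8×2 = 36
C: 10×2 + 10×3 + 8×0 = 50
D: 10×3 + 10×0 + 8×1 = 38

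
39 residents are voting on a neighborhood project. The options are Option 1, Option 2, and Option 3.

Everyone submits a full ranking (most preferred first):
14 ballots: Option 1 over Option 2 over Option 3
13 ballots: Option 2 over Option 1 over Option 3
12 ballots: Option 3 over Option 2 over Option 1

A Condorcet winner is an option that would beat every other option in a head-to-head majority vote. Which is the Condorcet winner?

Option 2 vs Option 1: 25–14
Option 2 vs Option 3: 27–12
Option 2 beats every other option.

Option 2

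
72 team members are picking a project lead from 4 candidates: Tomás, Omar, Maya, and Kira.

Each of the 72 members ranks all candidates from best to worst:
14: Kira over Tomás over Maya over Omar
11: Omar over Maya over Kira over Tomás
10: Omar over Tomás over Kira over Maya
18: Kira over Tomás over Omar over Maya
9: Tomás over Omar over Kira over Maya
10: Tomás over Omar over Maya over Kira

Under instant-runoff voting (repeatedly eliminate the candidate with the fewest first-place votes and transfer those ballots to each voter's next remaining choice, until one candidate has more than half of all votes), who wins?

Round 1: Tomás 19, Omar 21, Maya 0, Kira 32. Maya eliminated.
Round 2: Tomás 19, Omar 21, Kira 32. Tomás eliminated.
Round 3: Omar 40, Kira 32. Omar has a majority (≥37).

Omar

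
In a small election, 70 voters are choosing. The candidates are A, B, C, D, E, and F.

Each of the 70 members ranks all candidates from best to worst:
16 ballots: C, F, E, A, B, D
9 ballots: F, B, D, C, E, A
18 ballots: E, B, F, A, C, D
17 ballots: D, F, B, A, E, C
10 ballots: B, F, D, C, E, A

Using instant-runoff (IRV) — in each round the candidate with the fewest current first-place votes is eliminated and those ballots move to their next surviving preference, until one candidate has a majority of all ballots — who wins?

Round 1: A 0, B 10, C 16, D 17, E 18, F 9. A eliminated.
Round 2: B 10, C 16, D 17, E 18, F 9. F eliminated.
Round 3: B 19, C 16, D 17, E 18. C eliminated.
Round 4: B 19, D 17, E 34. D eliminated.
Round 5: B 36, E 34. B has a majority (≥36).

B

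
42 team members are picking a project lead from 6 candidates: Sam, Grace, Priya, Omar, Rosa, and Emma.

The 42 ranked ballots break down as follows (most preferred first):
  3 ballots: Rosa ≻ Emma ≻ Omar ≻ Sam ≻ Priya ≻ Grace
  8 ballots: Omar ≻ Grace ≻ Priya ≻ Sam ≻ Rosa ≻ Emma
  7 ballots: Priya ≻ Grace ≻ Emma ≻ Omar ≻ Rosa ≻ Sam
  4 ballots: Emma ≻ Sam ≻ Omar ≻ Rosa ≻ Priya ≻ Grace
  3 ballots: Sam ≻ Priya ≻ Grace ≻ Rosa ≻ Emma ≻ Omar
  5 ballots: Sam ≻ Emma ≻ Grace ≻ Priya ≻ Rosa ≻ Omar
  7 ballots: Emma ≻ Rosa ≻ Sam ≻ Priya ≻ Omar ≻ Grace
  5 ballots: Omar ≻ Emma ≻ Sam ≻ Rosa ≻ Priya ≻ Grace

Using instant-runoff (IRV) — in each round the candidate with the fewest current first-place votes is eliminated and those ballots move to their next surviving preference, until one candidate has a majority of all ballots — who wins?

Round 1: Sam 8, Grace 0, Priya 7, Omar 13, Rosa 3, Emma 11. Grace eliminated.
Round 2: Sam 8, Priya 7, Omar 13, Rosa 3, Emma 11. Rosa eliminated.
Round 3: Sam 8, Priya 7, Omar 13, Emma 14. Priya eliminated.
Round 4: Sam 8, Omar 13, Emma 21. Sam eliminated.
Round 5: Omar 13, Emma 29. Emma has a majority (≥22).

Emma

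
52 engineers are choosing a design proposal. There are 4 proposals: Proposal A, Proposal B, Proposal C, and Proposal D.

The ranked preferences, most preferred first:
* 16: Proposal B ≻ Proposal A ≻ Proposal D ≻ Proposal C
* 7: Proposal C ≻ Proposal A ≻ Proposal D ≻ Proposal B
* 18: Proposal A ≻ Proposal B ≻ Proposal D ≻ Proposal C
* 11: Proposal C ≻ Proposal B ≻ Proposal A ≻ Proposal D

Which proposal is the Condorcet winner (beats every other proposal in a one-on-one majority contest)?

Proposal B

Proposal B vs Proposal A: 27–25
Proposal B vs Proposal C: 34–18
Proposal B vs Proposal D: 45–7
Proposal B beats every other proposal.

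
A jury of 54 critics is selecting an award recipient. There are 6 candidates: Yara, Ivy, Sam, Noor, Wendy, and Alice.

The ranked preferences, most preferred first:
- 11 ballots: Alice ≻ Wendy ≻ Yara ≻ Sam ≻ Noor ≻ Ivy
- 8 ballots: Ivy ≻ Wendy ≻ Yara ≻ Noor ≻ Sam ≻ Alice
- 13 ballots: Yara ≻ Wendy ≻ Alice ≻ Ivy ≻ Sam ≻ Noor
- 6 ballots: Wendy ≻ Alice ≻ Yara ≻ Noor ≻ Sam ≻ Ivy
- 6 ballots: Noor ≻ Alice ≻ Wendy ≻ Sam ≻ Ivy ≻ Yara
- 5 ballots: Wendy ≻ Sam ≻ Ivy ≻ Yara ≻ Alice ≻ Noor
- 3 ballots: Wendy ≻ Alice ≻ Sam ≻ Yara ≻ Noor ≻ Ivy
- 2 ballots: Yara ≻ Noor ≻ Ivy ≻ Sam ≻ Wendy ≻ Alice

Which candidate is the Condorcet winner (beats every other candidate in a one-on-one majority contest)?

Wendy vs Yara: 39–15
Wendy vs Ivy: 44–10
Wendy vs Sam: 52–2
Wendy vs Noor: 46–8
Wendy vs Alice: 37–17
Wendy beats every other candidate.

Wendy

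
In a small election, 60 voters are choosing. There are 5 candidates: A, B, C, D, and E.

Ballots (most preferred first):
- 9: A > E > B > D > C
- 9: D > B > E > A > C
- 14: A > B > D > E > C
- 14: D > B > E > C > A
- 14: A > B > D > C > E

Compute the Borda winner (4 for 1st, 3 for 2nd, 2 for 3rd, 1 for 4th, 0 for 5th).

B

A: 9×4 + 9×1 + 14×4 + 14×0 + 14×4 = 157
B: 9×2 + 9×3 + 14×3 + 14×3 + 14×3 = 171
C: 9×0 + 9×0 + 14×0 + 14×1 + 14×1 = 28
D: 9×1 + 9×4 + 14×2 + 14×4 + 14×2 = 157
E: 9×3 + 9×2 + 14×1 + 14×2 + 14×0 = 87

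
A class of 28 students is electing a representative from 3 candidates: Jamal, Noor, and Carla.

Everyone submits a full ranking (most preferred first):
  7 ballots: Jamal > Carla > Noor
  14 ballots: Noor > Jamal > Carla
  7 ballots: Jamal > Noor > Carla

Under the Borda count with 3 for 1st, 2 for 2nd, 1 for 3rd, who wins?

Jamal

Jamal: 7×3 + 14×2 + 7×3 = 70
Noor: 7×1 + 14×3 + 7×2 = 63
Carla: 7×2 + 14×1 + 7×1 = 35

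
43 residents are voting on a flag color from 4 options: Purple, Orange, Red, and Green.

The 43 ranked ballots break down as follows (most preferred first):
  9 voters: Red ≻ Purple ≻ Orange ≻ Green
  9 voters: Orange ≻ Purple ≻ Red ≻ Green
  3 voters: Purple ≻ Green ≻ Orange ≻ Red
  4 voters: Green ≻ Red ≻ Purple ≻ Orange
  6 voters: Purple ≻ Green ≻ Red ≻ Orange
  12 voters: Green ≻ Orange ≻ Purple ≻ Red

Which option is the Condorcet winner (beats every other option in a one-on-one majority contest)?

Purple

Purple vs Orange: 22–21
Purple vs Red: 30–13
Purple vs Green: 27–16
Purple beats every other option.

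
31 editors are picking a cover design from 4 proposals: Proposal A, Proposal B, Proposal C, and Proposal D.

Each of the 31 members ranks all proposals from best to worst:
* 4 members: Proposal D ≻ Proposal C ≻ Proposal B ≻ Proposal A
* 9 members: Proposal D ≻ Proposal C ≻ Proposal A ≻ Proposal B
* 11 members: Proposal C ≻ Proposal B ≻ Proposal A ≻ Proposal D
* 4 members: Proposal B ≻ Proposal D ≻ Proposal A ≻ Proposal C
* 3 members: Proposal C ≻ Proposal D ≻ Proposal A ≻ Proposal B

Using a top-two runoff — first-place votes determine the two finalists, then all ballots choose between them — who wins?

Round 1 first-place votes: Proposal A 0, Proposal B 4, Proposal C 14, Proposal D 13. Proposal C and Proposal D advance.
Runoff: Proposal C is ranked above Proposal D on 14 ballots, Proposal D above Proposal C on 17.

Proposal D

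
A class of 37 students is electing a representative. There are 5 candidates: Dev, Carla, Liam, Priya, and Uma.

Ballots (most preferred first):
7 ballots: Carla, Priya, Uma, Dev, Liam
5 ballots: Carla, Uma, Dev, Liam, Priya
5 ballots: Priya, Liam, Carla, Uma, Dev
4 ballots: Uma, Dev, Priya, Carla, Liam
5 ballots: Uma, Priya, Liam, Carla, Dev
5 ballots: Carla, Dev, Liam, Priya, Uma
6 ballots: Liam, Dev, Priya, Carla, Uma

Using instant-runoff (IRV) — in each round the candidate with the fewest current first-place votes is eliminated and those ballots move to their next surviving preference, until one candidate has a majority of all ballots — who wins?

Carla

Round 1: Dev 0, Carla 17, Liam 6, Priya 5, Uma 9. Dev eliminated.
Round 2: Carla 17, Liam 6, Priya 5, Uma 9. Priya eliminated.
Round 3: Carla 17, Liam 11, Uma 9. Uma eliminated.
Round 4: Carla 21, Liam 16. Carla has a majority (≥19).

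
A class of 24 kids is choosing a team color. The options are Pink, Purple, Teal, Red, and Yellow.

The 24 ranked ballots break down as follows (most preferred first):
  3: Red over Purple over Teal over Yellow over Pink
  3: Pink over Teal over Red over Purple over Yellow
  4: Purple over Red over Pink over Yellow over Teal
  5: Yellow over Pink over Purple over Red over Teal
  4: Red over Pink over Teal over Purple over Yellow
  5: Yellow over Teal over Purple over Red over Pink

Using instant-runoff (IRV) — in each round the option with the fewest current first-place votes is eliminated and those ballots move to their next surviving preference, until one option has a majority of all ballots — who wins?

Red

Round 1: Pink 3, Purple 4, Teal 0, Red 7, Yellow 10. Teal eliminated.
Round 2: Pink 3, Purple 4, Red 7, Yellow 10. Pink eliminated.
Round 3: Purple 4, Red 10, Yellow 10. Purple eliminated.
Round 4: Red 14, Yellow 10. Red has a majority (≥13).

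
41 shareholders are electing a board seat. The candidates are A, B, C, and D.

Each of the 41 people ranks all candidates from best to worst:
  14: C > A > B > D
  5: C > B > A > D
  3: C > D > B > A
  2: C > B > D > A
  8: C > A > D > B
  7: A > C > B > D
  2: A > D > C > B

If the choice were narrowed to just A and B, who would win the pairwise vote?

A

A is ranked above B on 31 ballots; B above A on 10.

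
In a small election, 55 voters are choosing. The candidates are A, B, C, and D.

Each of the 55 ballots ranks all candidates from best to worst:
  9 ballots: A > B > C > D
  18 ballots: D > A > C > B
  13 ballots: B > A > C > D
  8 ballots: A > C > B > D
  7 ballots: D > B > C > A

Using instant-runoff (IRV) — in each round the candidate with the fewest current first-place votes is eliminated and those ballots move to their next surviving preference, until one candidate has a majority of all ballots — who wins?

A

Round 1: A 17, B 13, C 0, D 25. C eliminated.
Round 2: A 17, B 13, D 25. B eliminated.
Round 3: A 30, D 25. A has a majority (≥28).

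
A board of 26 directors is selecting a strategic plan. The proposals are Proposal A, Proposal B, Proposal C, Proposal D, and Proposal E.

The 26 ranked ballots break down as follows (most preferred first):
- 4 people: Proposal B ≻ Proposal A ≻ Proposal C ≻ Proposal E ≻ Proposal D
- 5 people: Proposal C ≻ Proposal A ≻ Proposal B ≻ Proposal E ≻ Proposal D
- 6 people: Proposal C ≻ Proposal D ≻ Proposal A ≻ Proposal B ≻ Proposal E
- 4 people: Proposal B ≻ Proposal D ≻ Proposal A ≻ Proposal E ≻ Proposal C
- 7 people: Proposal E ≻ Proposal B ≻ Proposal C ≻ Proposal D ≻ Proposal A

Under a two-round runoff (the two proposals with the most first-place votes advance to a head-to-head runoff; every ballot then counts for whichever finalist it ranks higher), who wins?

Proposal B

Round 1 first-place votes: Proposal A 0, Proposal B 8, Proposal C 11, Proposal D 0, Proposal E 7. Proposal C and Proposal B advance.
Runoff: Proposal C is ranked above Proposal B on 11 ballots, Proposal B above Proposal C on 15.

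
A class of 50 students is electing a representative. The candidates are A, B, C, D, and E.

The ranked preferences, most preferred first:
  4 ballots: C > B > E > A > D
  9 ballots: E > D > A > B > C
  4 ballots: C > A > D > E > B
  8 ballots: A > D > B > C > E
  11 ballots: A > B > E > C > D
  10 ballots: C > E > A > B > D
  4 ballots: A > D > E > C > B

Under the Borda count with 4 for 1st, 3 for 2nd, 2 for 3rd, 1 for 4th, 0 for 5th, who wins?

A

A: 4×1 + 9×2 + 4×3 + 8×4 + 11×4 + 10×2 + 4×4 = 146
B: 4×3 + 9×1 + 4×0 + 8×2 + 11×3 + 10×1 + 4×0 = 80
C: 4×4 + 9×0 + 4×4 + 8×1 + 11×1 + 10×4 + 4×1 = 95
D: 4×0 + 9×3 + 4×2 + 8×3 + 11×0 + 10×0 + 4×3 = 71
E: 4×2 + 9×4 + 4×1 + 8×0 + 11×2 + 10×3 + 4×2 = 108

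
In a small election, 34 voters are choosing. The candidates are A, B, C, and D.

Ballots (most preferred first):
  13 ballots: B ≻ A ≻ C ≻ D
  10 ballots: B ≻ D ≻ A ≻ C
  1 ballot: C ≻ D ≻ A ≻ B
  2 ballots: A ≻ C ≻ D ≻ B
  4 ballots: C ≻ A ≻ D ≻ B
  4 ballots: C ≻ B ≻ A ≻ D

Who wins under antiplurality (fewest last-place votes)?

Last-place votes: A 0, B 7, C 10, D 17.

A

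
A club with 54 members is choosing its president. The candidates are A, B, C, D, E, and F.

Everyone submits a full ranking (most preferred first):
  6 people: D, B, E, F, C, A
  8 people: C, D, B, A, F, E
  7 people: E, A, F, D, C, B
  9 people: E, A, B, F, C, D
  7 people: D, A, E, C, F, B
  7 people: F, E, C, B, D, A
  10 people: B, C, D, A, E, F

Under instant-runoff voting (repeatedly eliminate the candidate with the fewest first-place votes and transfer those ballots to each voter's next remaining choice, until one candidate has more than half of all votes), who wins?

Round 1: A 0, B 10, C 8, D 13, E 16, F 7. A eliminated.
Round 2: B 10, C 8, D 13, E 16, F 7. F eliminated.
Round 3: B 10, C 8, D 13, E 23. C eliminated.
Round 4: B 10, D 21, E 23. B eliminated.
Round 5: D 31, E 23. D has a majority (≥28).

D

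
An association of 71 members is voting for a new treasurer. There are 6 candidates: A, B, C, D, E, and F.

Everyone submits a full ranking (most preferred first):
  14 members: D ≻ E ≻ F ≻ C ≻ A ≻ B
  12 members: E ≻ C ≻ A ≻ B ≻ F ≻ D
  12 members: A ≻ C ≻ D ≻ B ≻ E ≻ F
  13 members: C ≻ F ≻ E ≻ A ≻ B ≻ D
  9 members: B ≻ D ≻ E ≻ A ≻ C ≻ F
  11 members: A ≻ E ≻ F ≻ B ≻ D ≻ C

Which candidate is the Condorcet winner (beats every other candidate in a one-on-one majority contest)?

E vs A: 48–23
E vs B: 50–21
E vs C: 46–25
E vs D: 36–35
E vs F: 58–13
E beats every other candidate.

E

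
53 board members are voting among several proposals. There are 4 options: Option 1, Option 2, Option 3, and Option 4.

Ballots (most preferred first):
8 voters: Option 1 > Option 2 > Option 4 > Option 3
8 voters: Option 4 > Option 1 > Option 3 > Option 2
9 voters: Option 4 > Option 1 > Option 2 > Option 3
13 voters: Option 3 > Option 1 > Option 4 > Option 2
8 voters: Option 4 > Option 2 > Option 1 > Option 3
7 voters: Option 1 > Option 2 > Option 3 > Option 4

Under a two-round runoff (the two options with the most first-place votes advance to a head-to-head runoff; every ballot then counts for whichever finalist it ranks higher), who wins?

Option 1

Round 1 first-place votes: Option 1 15, Option 2 0, Option 3 13, Option 4 25. Option 4 and Option 1 advance.
Runoff: Option 4 is ranked above Option 1 on 25 ballots, Option 1 above Option 4 on 28.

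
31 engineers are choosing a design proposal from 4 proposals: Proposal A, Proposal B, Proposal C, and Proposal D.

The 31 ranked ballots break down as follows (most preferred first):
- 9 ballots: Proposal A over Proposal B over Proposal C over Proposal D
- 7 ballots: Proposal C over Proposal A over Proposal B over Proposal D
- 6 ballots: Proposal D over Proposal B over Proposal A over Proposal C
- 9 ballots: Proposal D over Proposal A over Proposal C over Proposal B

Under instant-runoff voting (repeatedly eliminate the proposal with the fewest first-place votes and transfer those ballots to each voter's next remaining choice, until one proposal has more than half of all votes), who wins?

Proposal A

Round 1: Proposal A 9, Proposal B 0, Proposal C 7, Proposal D 15. Proposal B eliminated.
Round 2: Proposal A 9, Proposal C 7, Proposal D 15. Proposal C eliminated.
Round 3: Proposal A 16, Proposal D 15. Proposal A has a majority (≥16).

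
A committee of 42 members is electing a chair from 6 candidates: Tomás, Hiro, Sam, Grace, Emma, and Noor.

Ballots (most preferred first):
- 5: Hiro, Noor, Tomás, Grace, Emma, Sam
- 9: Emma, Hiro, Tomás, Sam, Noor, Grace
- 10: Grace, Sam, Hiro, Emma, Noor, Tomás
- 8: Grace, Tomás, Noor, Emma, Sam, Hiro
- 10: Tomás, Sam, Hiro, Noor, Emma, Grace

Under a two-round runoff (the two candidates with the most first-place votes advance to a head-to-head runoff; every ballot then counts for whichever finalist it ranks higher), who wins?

Round 1 first-place votes: Tomás 10, Hiro 5, Sam 0, Grace 18, Emma 9, Noor 0. Grace and Tomás advance.
Runoff: Grace is ranked above Tomás on 18 ballots, Tomás above Grace on 24.

Tomás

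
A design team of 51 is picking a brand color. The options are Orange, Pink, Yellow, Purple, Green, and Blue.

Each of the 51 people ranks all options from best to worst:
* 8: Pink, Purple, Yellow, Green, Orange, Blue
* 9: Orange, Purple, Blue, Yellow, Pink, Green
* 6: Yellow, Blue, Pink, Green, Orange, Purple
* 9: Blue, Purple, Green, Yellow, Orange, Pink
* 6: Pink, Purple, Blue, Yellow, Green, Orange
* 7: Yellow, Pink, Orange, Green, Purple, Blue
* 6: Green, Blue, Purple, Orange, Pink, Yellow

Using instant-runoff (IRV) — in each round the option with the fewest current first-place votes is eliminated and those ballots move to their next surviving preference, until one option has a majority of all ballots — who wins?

Blue

Round 1: Orange 9, Pink 14, Yellow 13, Purple 0, Green 6, Blue 9. Purple eliminated.
Round 2: Orange 9, Pink 14, Yellow 13, Green 6, Blue 9. Green eliminated.
Round 3: Orange 9, Pink 14, Yellow 13, Blue 15. Orange eliminated.
Round 4: Pink 14, Yellow 13, Blue 24. Yellow eliminated.
Round 5: Pink 21, Blue 30. Blue has a majority (≥26).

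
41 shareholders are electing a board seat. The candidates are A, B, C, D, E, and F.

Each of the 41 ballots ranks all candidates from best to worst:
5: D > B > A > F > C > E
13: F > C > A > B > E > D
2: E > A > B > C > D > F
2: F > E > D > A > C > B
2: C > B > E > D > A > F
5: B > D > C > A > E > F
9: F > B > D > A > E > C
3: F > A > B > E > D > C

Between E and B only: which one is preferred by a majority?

E is ranked above B on 4 ballots; B above E on 37.

B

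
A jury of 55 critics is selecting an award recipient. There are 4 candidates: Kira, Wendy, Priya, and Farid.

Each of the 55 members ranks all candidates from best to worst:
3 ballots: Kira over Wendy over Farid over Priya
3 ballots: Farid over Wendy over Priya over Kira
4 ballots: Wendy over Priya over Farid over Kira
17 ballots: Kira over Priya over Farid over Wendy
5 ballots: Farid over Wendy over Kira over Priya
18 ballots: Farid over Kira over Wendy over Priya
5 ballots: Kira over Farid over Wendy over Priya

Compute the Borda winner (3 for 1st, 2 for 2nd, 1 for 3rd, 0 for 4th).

Kira: 3×3 + 3×0 + 4×0 + 17×3 + 5×1 + 18×2 + 5×3 = 116
Wendy: 3×2 + 3×2 + 4×3 + 17×0 + 5×2 + 18×1 + 5×1 = 57
Priya: 3×0 + 3×1 + 4×2 + 17×2 + 5×0 + 18×0 + 5×0 = 45
Farid: 3×1 + 3×3 + 4×1 + 17×1 + 5×3 + 18×3 + 5×2 = 112

Kira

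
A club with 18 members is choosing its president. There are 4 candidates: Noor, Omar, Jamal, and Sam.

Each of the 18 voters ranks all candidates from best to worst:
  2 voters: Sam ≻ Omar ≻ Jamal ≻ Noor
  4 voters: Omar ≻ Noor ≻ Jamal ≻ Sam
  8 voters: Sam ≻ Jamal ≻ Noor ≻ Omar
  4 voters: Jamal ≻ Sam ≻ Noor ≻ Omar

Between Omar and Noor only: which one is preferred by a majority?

Noor

Omar is ranked above Noor on 6 ballots; Noor above Omar on 12.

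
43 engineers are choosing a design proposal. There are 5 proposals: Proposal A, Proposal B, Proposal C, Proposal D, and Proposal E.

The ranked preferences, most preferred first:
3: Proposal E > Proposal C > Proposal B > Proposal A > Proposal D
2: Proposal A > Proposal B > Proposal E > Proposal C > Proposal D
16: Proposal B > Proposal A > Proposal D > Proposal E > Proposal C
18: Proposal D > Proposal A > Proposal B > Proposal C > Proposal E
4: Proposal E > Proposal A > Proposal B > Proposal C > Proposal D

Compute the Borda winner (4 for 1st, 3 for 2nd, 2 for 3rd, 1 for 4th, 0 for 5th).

Proposal A

Proposal A: 3×1 + 2×4 + 16×3 + 18×3 + 4×3 = 125
Proposal B: 3×2 + 2×3 + 16×4 + 18×2 + 4×2 = 120
Proposal C: 3×3 + 2×1 + 16×0 + 18×1 + 4×1 = 33
Proposal D: 3×0 + 2×0 + 16×2 + 18×4 + 4×0 = 104
Proposal E: 3×4 + 2×2 + 16×1 + 18×0 + 4×4 = 48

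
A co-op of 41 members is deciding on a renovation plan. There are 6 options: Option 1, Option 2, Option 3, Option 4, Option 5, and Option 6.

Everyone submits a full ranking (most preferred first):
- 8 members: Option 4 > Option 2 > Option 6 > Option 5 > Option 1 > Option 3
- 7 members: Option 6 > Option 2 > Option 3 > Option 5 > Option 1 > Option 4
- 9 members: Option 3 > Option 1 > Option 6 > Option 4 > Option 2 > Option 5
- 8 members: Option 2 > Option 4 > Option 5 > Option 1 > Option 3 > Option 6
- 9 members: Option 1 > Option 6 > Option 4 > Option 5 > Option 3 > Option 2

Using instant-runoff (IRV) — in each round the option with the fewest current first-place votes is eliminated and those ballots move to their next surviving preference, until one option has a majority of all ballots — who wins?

Round 1: Option 1 9, Option 2 8, Option 3 9, Option 4 8, Option 5 0, Option 6 7. Option 5 eliminated.
Round 2: Option 1 9, Option 2 8, Option 3 9, Option 4 8, Option 6 7. Option 6 eliminated.
Round 3: Option 1 9, Option 2 15, Option 3 9, Option 4 8. Option 4 eliminated.
Round 4: Option 1 9, Option 2 23, Option 3 9. Option 2 has a majority (≥21).

Option 2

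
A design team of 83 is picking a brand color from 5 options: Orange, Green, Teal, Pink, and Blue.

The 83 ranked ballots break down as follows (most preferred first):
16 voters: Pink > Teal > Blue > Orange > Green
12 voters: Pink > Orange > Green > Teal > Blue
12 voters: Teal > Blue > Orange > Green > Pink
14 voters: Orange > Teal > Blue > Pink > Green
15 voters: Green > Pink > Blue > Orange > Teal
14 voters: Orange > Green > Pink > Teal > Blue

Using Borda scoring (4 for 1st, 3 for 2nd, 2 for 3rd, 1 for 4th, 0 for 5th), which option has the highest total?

Orange: 16×1 + 12×3 + 12×2 + 14×4 + 15×1 + 14×4 = 203
Green: 16×0 + 12×2 + 12×1 + 14×0 + 15×4 + 14×3 = 138
Teal: 16×3 + 12×1 + 12×4 + 14×3 + 15×0 + 14×1 = 164
Pink: 16×4 + 12×4 + 12×0 + 14×1 + 15×3 + 14×2 = 199
Blue: 16×2 + 12×0 + 12×3 + 14×2 + 15×2 + 14×0 = 126

Orange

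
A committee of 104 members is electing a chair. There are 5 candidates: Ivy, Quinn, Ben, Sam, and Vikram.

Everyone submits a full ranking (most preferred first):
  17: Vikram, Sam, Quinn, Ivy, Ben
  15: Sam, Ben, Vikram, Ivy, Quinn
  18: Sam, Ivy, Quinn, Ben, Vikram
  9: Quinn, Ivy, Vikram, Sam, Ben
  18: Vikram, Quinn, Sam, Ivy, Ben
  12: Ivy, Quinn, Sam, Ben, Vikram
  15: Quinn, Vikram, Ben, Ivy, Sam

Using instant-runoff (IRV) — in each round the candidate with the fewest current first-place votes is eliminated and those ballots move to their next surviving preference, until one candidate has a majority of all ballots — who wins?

Quinn

Round 1: Ivy 12, Quinn 24, Ben 0, Sam 33, Vikram 35. Ben eliminated.
Round 2: Ivy 12, Quinn 24, Sam 33, Vikram 35. Ivy eliminated.
Round 3: Quinn 36, Sam 33, Vikram 35. Sam eliminated.
Round 4: Quinn 54, Vikram 50. Quinn has a majority (≥53).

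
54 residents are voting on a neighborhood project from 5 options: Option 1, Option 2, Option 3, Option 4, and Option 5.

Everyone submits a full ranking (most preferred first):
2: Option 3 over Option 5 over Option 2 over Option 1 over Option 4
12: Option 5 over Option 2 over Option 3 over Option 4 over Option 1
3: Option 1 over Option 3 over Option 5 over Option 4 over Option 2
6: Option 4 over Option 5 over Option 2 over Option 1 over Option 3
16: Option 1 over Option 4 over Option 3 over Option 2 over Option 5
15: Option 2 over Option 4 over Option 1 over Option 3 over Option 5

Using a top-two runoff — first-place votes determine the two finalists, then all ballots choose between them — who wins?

Round 1 first-place votes: Option 1 19, Option 2 15, Option 3 2, Option 4 6, Option 5 12. Option 1 and Option 2 advance.
Runoff: Option 1 is ranked above Option 2 on 19 ballots, Option 2 above Option 1 on 35.

Option 2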